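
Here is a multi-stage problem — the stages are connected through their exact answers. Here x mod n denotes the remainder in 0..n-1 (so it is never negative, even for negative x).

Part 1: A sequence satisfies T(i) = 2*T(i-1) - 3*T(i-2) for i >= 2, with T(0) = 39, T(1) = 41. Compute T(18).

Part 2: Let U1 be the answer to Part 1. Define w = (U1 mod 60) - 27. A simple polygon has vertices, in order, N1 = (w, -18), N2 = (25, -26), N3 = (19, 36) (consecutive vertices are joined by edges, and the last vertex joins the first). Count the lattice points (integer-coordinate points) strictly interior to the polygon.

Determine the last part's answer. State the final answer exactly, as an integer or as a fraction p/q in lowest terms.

Part 1: T(2) = 2*(41) - 3*(39) = -35; iterating: T(2)=-35, T(3)=-193, T(4)=-281, T(5)=17, T(6)=877, T(7)=1703, T(8)=775, T(9)=-3559, T(10)=-9443, T(11)=-8209, T(12)=11911, T(13)=48449, T(14)=61165, T(15)=-23017, T(16)=-229529, T(17)=-390007, T(18)=-91427; answer -91427
Part 2: U1 = -91427; w = -14; cross terms: (-14*-26 - 25*-18)=814, (25*36 - 19*-26)=1394, (19*-18 - -14*36)=162; twice the area = |2370| = 2370; area = 1185; boundary points = 1 + 2 + 3 = 6; strictly interior points = area - boundary/2 + 1 = 1183; answer 1183

1183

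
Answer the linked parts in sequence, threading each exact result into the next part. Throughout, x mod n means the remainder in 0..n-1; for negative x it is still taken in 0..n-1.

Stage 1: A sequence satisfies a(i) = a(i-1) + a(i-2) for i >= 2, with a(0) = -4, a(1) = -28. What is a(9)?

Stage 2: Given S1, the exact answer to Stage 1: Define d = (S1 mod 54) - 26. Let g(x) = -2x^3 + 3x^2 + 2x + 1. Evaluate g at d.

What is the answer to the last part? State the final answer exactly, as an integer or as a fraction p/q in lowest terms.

Stage 1: a(2) = 1*(-28) + 1*(-4) = -32; iterating: a(2)=-32, a(3)=-60, a(4)=-92, a(5)=-152, a(6)=-244, a(7)=-396, a(8)=-640, a(9)=-1036; answer -1036
Stage 2: S1 = -1036; d = 18; -2*(18)^3 + 3*(18)^2 + 2*(18)^1 + 1 = (-11664) + (972) + (36) + (1) = -10655; answer -10655

-10655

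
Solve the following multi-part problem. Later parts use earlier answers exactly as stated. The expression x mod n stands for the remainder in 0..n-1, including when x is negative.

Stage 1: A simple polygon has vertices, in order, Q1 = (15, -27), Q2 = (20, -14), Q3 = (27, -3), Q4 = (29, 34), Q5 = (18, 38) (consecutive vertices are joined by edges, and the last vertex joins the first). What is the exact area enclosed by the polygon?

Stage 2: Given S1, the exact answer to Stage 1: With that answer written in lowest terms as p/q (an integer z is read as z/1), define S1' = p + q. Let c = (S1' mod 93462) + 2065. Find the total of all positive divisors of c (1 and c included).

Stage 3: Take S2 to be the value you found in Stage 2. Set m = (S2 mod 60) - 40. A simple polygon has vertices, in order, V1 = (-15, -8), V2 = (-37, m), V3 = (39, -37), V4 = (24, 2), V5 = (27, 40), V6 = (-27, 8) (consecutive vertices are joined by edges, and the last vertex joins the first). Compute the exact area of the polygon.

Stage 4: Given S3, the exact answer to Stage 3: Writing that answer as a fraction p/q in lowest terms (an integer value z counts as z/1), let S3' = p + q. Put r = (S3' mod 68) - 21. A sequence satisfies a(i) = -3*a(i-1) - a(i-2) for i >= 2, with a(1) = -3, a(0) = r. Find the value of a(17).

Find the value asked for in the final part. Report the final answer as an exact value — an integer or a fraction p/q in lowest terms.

-47604987

Stage 1: cross terms: (15*-14 - 20*-27)=330, (20*-3 - 27*-14)=318, (27*34 - 29*-3)=1005, (29*38 - 18*34)=490, (18*-27 - 15*38)=-1056; twice the area = |1087| = 1087; area = 1087/2; answer 1087/2
Stage 2: S1 = 1087/2; threaded value p + q = 1089; c = 3154; 3154 = 2 * 19 * 83; sigma = (1 + 2) * (1 + 19) * (1 + 83) = 3 * 20 * 84 = 5040; answer 5040
Stage 3: S2 = 5040; m = -40; cross terms: (-15*-40 - -37*-8)=304, (-37*-37 - 39*-40)=2929, (39*2 - 24*-37)=966, (24*40 - 27*2)=906, (27*8 - -27*40)=1296, (-27*-8 - -15*8)=336; twice the area = |6737| = 6737; area = 6737/2; answer 6737/2
Stage 4: S3 = 6737/2; threaded value p + q = 6739; r = -14; a(2) = -3*(-3) - 1*(-14) = 23; iterating: a(2)=23, a(3)=-66, a(4)=175, a(5)=-459, a(6)=1202, a(7)=-3147, a(8)=8239, a(9)=-21570, a(10)=56471, a(11)=-147843, a(12)=387058, a(13)=-1013331, a(14)=2652935, a(15)=-6945474, a(16)=18183487, a(17)=-47604987; answer -47604987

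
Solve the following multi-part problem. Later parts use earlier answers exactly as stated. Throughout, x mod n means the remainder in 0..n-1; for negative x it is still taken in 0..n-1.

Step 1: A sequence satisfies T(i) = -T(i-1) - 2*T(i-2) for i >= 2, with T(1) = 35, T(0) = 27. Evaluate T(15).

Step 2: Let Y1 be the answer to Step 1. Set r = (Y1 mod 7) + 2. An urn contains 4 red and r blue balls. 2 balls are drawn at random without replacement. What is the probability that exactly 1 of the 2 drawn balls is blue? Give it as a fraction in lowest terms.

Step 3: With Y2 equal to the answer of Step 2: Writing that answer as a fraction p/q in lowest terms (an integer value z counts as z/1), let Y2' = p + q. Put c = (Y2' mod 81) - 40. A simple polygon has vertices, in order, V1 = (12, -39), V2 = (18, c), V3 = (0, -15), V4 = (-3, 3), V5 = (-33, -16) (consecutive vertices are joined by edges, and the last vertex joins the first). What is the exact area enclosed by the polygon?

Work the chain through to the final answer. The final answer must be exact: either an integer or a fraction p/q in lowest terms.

Step 1: T(2) = -1*(35) - 2*(27) = -89; iterating: T(2)=-89, T(3)=19, T(4)=159, T(5)=-197, T(6)=-121, T(7)=515, T(8)=-273, T(9)=-757, T(10)=1303, T(11)=211, T(12)=-2817, T(13)=2395, T(14)=3239, T(15)=-8029; answer -8029
Step 2: Y1 = -8029; r = 2; total draws C(6,2) = 15; favorable C(2,1)*C(4,1) = 8; P = 8/15; answer 8/15
Step 3: Y2 = 8/15; threaded value p + q = 23; c = -17; cross terms: (12*-17 - 18*-39)=498, (18*-15 - 0*-17)=-270, (0*3 - -3*-15)=-45, (-3*-16 - -33*3)=147, (-33*-39 - 12*-16)=1479; twice the area = |1809| = 1809; area = 1809/2; answer 1809/2

1809/2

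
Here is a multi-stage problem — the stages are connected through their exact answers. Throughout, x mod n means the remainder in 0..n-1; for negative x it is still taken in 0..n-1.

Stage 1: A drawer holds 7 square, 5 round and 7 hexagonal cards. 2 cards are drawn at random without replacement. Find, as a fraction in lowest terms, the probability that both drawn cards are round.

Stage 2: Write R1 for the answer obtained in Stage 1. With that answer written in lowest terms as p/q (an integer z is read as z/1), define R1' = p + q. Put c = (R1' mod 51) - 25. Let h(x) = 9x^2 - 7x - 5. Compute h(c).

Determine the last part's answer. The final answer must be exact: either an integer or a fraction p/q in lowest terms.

Stage 1: total draws C(19,2) = 171; favorable C(5,2) = 10; P = 10/171; answer 10/171
Stage 2: R1 = 10/171; threaded value p + q = 181; c = 3; 9*(3)^2 - 7*(3)^1 - 5 = (81) + (-21) + (-5) = 55; answer 55

55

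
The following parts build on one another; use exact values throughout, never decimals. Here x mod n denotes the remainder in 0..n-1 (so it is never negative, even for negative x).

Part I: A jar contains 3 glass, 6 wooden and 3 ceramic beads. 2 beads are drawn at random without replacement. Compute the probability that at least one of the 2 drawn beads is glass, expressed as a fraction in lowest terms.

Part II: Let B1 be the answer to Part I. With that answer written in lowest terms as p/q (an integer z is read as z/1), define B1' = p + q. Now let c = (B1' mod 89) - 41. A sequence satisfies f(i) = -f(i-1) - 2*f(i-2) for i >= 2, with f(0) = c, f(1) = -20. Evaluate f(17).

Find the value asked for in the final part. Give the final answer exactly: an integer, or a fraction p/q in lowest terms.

Part I: total draws C(12,2) = 66; complement C(9,2) = 36; favorable 66 - 36 = 30; P = 5/11; answer 5/11
Part II: B1 = 5/11; threaded value p + q = 16; c = -25; f(2) = -1*(-20) - 2*(-25) = 70; iterating: f(2)=70, f(3)=-30, f(4)=-110, f(5)=170, f(6)=50, f(7)=-390, f(8)=290, f(9)=490, f(10)=-1070, f(11)=90, f(12)=2050, f(13)=-2230, f(14)=-1870, f(15)=6330, f(16)=-2590, f(17)=-10070; answer -10070

-10070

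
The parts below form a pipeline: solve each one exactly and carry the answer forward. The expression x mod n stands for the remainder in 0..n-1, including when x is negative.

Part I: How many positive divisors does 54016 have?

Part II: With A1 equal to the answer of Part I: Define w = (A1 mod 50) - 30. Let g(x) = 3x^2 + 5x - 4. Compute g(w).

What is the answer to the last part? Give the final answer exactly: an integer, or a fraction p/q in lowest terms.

368

Part I: 54016 = 2^8 * 211; number of divisors = (8+1) * (1+1) = 18; answer 18
Part II: A1 = 18; w = -12; 3*(-12)^2 + 5*(-12)^1 - 4 = (432) + (-60) + (-4) = 368; answer 368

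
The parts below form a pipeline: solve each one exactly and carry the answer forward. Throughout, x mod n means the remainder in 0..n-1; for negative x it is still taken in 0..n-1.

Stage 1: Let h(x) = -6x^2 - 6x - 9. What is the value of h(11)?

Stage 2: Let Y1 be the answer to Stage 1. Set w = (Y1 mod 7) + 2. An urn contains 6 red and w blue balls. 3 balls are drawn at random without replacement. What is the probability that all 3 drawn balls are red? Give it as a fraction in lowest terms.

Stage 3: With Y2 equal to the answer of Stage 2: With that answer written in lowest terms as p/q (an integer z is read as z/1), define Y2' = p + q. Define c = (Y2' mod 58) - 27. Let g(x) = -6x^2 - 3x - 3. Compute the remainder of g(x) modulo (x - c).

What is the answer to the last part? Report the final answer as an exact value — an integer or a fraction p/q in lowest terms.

-1308

Stage 1: -6*(11)^2 - 6*(11)^1 - 9 = (-726) + (-66) + (-9) = -801; answer -801
Stage 2: Y1 = -801; w = 6; total draws C(12,3) = 220; favorable C(6,3) = 20; P = 1/11; answer 1/11
Stage 3: Y2 = 1/11; threaded value p + q = 12; c = -15; remainder = value at the root: -6*(-15)^2 - 3*(-15)^1 - 3 = (-1350) + (45) + (-3) = -1308; answer -1308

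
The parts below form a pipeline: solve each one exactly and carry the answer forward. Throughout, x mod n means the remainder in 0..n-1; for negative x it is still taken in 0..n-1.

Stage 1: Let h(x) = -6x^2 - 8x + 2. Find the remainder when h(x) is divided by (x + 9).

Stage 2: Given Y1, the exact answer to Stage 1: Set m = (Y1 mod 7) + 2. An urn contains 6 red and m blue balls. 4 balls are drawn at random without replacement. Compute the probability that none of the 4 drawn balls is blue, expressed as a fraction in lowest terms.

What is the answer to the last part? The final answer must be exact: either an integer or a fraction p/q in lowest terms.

5/42

Stage 1: remainder = value at the root: -6*(-9)^2 - 8*(-9)^1 + 2 = (-486) + (72) + (2) = -412; answer -412
Stage 2: Y1 = -412; m = 3; total draws C(9,4) = 126; favorable C(6,4) = 15; P = 5/42; answer 5/42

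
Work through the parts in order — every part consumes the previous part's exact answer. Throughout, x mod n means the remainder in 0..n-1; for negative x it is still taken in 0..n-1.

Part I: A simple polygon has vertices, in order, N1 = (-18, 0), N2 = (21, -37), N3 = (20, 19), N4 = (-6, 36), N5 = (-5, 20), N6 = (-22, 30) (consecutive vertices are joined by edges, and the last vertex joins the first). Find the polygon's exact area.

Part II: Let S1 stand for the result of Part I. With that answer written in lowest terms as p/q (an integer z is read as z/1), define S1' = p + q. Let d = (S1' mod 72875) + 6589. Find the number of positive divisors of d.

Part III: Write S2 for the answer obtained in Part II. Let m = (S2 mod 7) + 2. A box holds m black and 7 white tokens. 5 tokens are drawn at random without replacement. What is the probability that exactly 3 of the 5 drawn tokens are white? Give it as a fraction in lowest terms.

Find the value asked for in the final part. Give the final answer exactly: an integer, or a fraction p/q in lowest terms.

175/429

Part I: cross terms: (-18*-37 - 21*0)=666, (21*19 - 20*-37)=1139, (20*36 - -6*19)=834, (-6*20 - -5*36)=60, (-5*30 - -22*20)=290, (-22*0 - -18*30)=540; twice the area = |3529| = 3529; area = 3529/2; answer 3529/2
Part II: S1 = 3529/2; threaded value p + q = 3531; d = 10120; 10120 = 2^3 * 5 * 11 * 23; number of divisors = (3+1) * (1+1) * (1+1) * (1+1) = 32; answer 32
Part III: S2 = 32; m = 6; total draws C(13,5) = 1287; favorable C(7,3)*C(6,2) = 525; P = 175/429; answer 175/429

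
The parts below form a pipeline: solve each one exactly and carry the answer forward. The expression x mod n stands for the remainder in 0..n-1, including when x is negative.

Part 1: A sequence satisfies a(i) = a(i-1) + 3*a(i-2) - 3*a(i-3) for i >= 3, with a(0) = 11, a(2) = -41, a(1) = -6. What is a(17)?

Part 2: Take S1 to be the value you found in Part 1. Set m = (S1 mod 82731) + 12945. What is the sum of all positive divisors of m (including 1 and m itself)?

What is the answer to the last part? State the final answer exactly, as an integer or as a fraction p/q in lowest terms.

63808

Part 1: a(3) = 1*(-41) + 3*(-6) - 3*(11) = -92; iterating: a(3)=-92, a(4)=-197, a(5)=-350, a(6)=-665, a(7)=-1124, a(8)=-2069, a(9)=-3446, a(10)=-6281, a(11)=-10412, a(12)=-18917, a(13)=-31310, a(14)=-56825, a(15)=-94004, a(16)=-170549, a(17)=-282086; answer -282086
Part 2: S1 = -282086; m = 61783; 61783 = 31 * 1993; sigma = (1 + 31) * (1 + 1993) = 32 * 1994 = 63808; answer 63808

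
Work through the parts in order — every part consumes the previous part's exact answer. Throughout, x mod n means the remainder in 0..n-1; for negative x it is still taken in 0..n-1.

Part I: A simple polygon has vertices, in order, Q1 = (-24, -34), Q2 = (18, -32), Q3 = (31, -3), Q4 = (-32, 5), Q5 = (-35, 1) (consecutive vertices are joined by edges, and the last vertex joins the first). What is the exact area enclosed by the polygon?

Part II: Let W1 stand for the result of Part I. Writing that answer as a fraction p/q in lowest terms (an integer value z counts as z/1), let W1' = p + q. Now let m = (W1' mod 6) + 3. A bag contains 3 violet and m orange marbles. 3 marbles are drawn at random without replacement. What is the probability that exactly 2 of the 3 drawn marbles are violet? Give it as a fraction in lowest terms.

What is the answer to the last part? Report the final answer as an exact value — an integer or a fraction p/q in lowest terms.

Part I: cross terms: (-24*-32 - 18*-34)=1380, (18*-3 - 31*-32)=938, (31*5 - -32*-3)=59, (-32*1 - -35*5)=143, (-35*-34 - -24*1)=1214; twice the area = |3734| = 3734; area = 1867; answer 1867
Part II: W1 = 1867; threaded value p + q = 1868; m = 5; total draws C(8,3) = 56; favorable C(3,2)*C(5,1) = 15; P = 15/56; answer 15/56

15/56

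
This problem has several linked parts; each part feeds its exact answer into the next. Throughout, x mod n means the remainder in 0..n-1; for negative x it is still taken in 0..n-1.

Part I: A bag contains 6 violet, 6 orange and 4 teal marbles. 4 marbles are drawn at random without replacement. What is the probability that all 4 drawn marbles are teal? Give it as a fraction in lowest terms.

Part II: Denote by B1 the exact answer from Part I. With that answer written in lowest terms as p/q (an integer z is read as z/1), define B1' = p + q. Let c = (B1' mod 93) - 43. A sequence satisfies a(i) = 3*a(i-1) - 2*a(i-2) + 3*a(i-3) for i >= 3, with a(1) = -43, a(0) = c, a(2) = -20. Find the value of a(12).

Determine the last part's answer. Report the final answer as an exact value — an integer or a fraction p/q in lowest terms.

Part I: total draws C(16,4) = 1820; favorable C(4,4) = 1; P = 1/1820; answer 1/1820
Part II: B1 = 1/1820; threaded value p + q = 1821; c = 11; a(3) = 3*(-20) - 2*(-43) + 3*(11) = 59; iterating: a(3)=59, a(4)=88, a(5)=86, a(6)=259, a(7)=869, a(8)=2347, a(9)=6080, a(10)=16153, a(11)=43340, a(12)=115954; answer 115954

115954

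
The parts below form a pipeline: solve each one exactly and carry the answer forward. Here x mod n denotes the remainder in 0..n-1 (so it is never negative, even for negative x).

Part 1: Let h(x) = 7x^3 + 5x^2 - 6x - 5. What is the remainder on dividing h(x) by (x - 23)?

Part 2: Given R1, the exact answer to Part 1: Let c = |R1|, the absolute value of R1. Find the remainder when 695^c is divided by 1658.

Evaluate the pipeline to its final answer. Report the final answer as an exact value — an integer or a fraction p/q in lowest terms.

Part 1: remainder = value at the root: 7*(23)^3 + 5*(23)^2 - 6*(23)^1 - 5 = (85169) + (2645) + (-138) + (-5) = 87671; answer 87671
Part 2: R1 = 87671; c = 87671; squarings mod 1658: 695^1=695, 695^2=547, 695^4=769, 695^8=1113, 695^16=243, 695^32=1019, 695^64=453, 695^128=1275, 695^256=785, 695^512=1107, 695^1024=187, 695^2048=151, 695^4096=1247, 695^8192=1463, 695^16384=1549, 695^32768=275, 695^65536=1015; 695^87671 = 695^1 * 695^2 * 695^4 * 695^16 * 695^32 * 695^64 * 695^512 * 695^1024 * 695^4096 * 695^16384 * 695^65536 = 1241 (mod 1658); answer 1241

1241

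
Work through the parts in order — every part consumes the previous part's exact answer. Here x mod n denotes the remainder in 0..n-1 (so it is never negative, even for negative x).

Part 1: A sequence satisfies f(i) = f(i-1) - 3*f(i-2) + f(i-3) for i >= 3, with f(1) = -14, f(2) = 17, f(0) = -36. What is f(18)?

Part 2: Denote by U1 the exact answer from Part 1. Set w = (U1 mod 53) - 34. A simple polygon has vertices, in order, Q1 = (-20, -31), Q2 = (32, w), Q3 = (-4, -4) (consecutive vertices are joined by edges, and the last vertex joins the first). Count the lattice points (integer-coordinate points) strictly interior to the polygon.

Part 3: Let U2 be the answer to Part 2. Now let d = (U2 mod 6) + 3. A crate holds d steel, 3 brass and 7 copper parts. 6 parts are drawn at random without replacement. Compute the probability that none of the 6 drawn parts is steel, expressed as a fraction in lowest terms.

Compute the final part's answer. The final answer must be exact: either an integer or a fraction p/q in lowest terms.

Part 1: f(3) = 1*(17) - 3*(-14) + 1*(-36) = 23; iterating: f(3)=23, f(4)=-42, f(5)=-94, f(6)=55, f(7)=295, f(8)=36, f(9)=-794, f(10)=-607, f(11)=1811, f(12)=2838, f(13)=-3202, f(14)=-9905, f(15)=2539, f(16)=29052, f(17)=11530, f(18)=-73087; answer -73087
Part 2: U1 = -73087; w = -34; cross terms: (-20*-34 - 32*-31)=1672, (32*-4 - -4*-34)=-264, (-4*-31 - -20*-4)=44; twice the area = |1452| = 1452; area = 726; boundary points = 1 + 6 + 1 = 8; strictly interior points = area - boundary/2 + 1 = 723; answer 723
Part 3: U2 = 723; d = 6; total draws C(16,6) = 8008; favorable C(10,6) = 210; P = 15/572; answer 15/572

15/572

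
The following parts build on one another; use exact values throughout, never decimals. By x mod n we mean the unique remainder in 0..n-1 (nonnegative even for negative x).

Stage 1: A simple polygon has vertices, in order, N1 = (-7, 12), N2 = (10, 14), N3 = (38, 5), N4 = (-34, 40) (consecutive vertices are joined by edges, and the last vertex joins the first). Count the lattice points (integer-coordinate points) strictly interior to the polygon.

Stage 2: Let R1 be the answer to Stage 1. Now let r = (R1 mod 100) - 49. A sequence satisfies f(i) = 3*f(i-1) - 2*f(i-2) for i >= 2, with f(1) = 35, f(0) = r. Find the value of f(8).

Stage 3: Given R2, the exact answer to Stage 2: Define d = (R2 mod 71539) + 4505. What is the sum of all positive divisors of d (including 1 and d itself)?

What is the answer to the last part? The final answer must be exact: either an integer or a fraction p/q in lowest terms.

40672

Stage 1: cross terms: (-7*14 - 10*12)=-218, (10*5 - 38*14)=-482, (38*40 - -34*5)=1690, (-34*12 - -7*40)=-128; twice the area = |862| = 862; area = 431; boundary points = 1 + 1 + 1 + 1 = 4; strictly interior points = area - boundary/2 + 1 = 430; answer 430
Stage 2: R1 = 430; r = -19; f(2) = 3*(35) - 2*(-19) = 143; iterating: f(2)=143, f(3)=359, f(4)=791, f(5)=1655, f(6)=3383, f(7)=6839, f(8)=13751; answer 13751
Stage 3: R2 = 13751; d = 18256; 18256 = 2^4 * 7 * 163; sigma = (1 + 2 + 4 + 8 + 16) * (1 + 7) * (1 + 163) = 31 * 8 * 164 = 40672; answer 40672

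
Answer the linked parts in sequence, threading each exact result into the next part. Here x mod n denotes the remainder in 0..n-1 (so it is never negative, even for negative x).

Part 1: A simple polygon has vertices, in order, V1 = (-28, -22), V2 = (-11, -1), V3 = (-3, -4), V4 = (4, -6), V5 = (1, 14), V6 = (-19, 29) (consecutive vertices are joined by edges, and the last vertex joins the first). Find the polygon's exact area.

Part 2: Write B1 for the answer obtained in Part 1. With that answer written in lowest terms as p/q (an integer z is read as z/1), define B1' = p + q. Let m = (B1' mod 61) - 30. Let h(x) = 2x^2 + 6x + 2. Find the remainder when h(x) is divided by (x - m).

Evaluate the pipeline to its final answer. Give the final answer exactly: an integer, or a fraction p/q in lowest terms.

Part 1: cross terms: (-28*-1 - -11*-22)=-214, (-11*-4 - -3*-1)=41, (-3*-6 - 4*-4)=34, (4*14 - 1*-6)=62, (1*29 - -19*14)=295, (-19*-22 - -28*29)=1230; twice the area = |1448| = 1448; area = 724; answer 724
Part 2: B1 = 724; threaded value p + q = 725; m = 24; remainder = value at the root: 2*(24)^2 + 6*(24)^1 + 2 = (1152) + (144) + (2) = 1298; answer 1298

1298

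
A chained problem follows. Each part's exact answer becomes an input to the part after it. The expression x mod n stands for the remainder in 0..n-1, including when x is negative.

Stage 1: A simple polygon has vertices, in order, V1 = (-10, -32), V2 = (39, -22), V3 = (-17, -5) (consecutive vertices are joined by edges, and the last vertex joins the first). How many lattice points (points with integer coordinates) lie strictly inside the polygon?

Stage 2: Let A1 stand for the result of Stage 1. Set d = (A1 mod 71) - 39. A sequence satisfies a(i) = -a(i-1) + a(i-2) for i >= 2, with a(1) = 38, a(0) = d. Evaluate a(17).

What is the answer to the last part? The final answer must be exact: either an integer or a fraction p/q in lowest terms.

Stage 1: cross terms: (-10*-22 - 39*-32)=1468, (39*-5 - -17*-22)=-569, (-17*-32 - -10*-5)=494; twice the area = |1393| = 1393; area = 1393/2; boundary points = 1 + 1 + 1 = 3; strictly interior points = area - boundary/2 + 1 = 696; answer 696
Stage 2: A1 = 696; d = 18; a(2) = -1*(38) + 1*(18) = -20; iterating: a(2)=-20, a(3)=58, a(4)=-78, a(5)=136, a(6)=-214, a(7)=350, a(8)=-564, a(9)=914, a(10)=-1478, a(11)=2392, a(12)=-3870, a(13)=6262, a(14)=-10132, a(15)=16394, a(16)=-26526, a(17)=42920; answer 42920

42920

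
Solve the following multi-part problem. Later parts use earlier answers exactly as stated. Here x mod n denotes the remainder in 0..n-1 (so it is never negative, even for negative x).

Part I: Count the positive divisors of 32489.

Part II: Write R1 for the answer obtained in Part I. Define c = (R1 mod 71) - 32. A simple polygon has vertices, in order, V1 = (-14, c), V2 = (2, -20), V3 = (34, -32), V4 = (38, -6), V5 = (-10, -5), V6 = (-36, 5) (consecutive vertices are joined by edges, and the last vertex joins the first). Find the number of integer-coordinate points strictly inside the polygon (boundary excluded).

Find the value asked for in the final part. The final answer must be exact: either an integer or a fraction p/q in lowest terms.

Part I: 32489 = 53 * 613; number of divisors = (1+1) * (1+1) = 4; answer 4
Part II: R1 = 4; c = -28; cross terms: (-14*-20 - 2*-28)=336, (2*-32 - 34*-20)=616, (34*-6 - 38*-32)=1012, (38*-5 - -10*-6)=-250, (-10*5 - -36*-5)=-230, (-36*-28 - -14*5)=1078; twice the area = |2562| = 2562; area = 1281; boundary points = 8 + 4 + 2 + 1 + 2 + 11 = 28; strictly interior points = area - boundary/2 + 1 = 1268; answer 1268

1268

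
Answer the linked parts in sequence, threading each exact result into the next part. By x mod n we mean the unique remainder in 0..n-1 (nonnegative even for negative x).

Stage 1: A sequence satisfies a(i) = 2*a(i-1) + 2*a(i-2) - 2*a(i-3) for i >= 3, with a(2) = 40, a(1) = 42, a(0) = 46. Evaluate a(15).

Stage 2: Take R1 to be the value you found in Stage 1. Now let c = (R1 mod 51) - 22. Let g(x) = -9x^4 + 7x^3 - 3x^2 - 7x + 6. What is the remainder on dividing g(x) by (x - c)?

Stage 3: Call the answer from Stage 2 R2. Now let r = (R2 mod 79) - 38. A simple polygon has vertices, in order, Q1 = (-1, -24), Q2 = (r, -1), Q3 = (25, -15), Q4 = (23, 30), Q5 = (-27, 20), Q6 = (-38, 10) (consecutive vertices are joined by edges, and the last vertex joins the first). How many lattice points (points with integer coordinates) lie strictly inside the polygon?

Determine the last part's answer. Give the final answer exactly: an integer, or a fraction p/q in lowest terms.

1868

Stage 1: a(3) = 2*(40) + 2*(42) - 2*(46) = 72; iterating: a(3)=72, a(4)=140, a(5)=344, a(6)=824, a(7)=2056, a(8)=5072, a(9)=12608, a(10)=31248, a(11)=77568, a(12)=192416, a(13)=477472, a(14)=1184640, a(15)=2939392; answer 2939392
Stage 2: R1 = 2939392; c = -15; remainder = value at the root: -9*(-15)^4 + 7*(-15)^3 - 3*(-15)^2 - 7*(-15)^1 + 6 = (-455625) + (-23625) + (-675) + (105) + (6) = -479814; answer -479814
Stage 3: R2 = -479814; r = -6; cross terms: (-1*-1 - -6*-24)=-143, (-6*-15 - 25*-1)=115, (25*30 - 23*-15)=1095, (23*20 - -27*30)=1270, (-27*10 - -38*20)=490, (-38*-24 - -1*10)=922; twice the area = |3749| = 3749; area = 3749/2; boundary points = 1 + 1 + 1 + 10 + 1 + 1 = 15; strictly interior points = area - boundary/2 + 1 = 1868; answer 1868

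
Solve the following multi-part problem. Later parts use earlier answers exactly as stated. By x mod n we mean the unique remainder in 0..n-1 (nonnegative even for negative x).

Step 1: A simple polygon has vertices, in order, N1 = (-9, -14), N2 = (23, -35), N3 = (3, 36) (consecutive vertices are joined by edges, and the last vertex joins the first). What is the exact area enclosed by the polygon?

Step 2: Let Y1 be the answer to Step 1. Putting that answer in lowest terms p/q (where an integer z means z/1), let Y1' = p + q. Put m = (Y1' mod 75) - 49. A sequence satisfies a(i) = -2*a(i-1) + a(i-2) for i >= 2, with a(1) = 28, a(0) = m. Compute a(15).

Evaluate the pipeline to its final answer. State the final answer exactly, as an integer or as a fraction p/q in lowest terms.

7237904

Step 1: cross terms: (-9*-35 - 23*-14)=637, (23*36 - 3*-35)=933, (3*-14 - -9*36)=282; twice the area = |1852| = 1852; area = 926; answer 926
Step 2: Y1 = 926; threaded value p + q = 927; m = -22; a(2) = -2*(28) + 1*(-22) = -78; iterating: a(2)=-78, a(3)=184, a(4)=-446, a(5)=1076, a(6)=-2598, a(7)=6272, a(8)=-15142, a(9)=36556, a(10)=-88254, a(11)=213064, a(12)=-514382, a(13)=1241828, a(14)=-2998038, a(15)=7237904; answer 7237904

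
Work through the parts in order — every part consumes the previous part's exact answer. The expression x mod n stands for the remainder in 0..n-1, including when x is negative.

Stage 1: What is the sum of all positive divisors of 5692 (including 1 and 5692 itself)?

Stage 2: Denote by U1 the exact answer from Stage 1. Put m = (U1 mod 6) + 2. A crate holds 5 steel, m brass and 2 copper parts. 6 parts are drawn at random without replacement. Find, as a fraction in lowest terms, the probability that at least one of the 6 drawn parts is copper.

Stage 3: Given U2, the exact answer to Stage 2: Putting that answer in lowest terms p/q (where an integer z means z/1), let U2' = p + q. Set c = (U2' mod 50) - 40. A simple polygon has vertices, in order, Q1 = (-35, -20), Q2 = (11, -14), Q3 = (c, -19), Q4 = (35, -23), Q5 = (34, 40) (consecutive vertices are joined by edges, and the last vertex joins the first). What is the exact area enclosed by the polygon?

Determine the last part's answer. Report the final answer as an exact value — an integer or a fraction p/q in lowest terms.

2124

Stage 1: 5692 = 2^2 * 1423; sigma = (1 + 2 + 4) * (1 + 1423) = 7 * 1424 = 9968; answer 9968
Stage 2: U1 = 9968; m = 4; total draws C(11,6) = 462; complement C(9,6) = 84; favorable 462 - 84 = 378; P = 9/11; answer 9/11
Stage 3: U2 = 9/11; threaded value p + q = 20; c = -20; cross terms: (-35*-14 - 11*-20)=710, (11*-19 - -20*-14)=-489, (-20*-23 - 35*-19)=1125, (35*40 - 34*-23)=2182, (34*-20 - -35*40)=720; twice the area = |4248| = 4248; area = 2124; answer 2124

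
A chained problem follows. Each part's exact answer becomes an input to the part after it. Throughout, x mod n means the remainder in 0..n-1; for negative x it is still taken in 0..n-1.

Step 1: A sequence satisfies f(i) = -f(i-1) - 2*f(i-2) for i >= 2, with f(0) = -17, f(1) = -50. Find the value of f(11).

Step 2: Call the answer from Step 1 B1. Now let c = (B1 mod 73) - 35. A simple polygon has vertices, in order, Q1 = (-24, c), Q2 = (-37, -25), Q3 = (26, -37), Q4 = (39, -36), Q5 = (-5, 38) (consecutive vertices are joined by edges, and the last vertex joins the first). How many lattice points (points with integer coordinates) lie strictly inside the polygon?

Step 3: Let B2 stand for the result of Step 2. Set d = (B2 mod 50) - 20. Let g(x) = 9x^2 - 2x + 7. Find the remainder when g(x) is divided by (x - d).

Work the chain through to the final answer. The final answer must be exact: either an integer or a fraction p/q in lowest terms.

3218

Step 1: f(2) = -1*(-50) - 2*(-17) = 84; iterating: f(2)=84, f(3)=16, f(4)=-184, f(5)=152, f(6)=216, f(7)=-520, f(8)=88, f(9)=952, f(10)=-1128, f(11)=-776; answer -776
Step 2: B1 = -776; c = -8; cross terms: (-24*-25 - -37*-8)=304, (-37*-37 - 26*-25)=2019, (26*-36 - 39*-37)=507, (39*38 - -5*-36)=1302, (-5*-8 - -24*38)=952; twice the area = |5084| = 5084; area = 2542; boundary points = 1 + 3 + 1 + 2 + 1 = 8; strictly interior points = area - boundary/2 + 1 = 2539; answer 2539
Step 3: B2 = 2539; d = 19; remainder = value at the root: 9*(19)^2 - 2*(19)^1 + 7 = (3249) + (-38) + (7) = 3218; answer 3218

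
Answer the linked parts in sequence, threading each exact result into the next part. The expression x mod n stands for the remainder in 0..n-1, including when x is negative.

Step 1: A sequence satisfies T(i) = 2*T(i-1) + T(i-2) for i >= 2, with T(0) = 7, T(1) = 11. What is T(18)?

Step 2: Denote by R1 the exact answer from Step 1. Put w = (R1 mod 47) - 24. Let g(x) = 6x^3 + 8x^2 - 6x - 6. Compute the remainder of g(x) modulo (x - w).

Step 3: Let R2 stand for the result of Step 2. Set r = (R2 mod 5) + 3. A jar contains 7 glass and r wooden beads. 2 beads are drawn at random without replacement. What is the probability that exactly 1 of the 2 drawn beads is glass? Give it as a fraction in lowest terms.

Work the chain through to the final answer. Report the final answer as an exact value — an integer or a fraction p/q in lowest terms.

Step 1: T(2) = 2*(11) + 1*(7) = 29; iterating: T(2)=29, T(3)=69, T(4)=167, T(5)=403, T(6)=973, T(7)=2349, T(8)=5671, T(9)=13691, T(10)=33053, T(11)=79797, T(12)=192647, T(13)=465091, T(14)=1122829, T(15)=2710749, T(16)=6544327, T(17)=15799403, T(18)=38143133; answer 38143133
Step 2: R1 = 38143133; w = -23; remainder = value at the root: 6*(-23)^3 + 8*(-23)^2 - 6*(-23)^1 - 6 = (-73002) + (4232) + (138) + (-6) = -68638; answer -68638
Step 3: R2 = -68638; r = 5; total draws C(12,2) = 66; favorable C(7,1)*C(5,1) = 35; P = 35/66; answer 35/66

35/66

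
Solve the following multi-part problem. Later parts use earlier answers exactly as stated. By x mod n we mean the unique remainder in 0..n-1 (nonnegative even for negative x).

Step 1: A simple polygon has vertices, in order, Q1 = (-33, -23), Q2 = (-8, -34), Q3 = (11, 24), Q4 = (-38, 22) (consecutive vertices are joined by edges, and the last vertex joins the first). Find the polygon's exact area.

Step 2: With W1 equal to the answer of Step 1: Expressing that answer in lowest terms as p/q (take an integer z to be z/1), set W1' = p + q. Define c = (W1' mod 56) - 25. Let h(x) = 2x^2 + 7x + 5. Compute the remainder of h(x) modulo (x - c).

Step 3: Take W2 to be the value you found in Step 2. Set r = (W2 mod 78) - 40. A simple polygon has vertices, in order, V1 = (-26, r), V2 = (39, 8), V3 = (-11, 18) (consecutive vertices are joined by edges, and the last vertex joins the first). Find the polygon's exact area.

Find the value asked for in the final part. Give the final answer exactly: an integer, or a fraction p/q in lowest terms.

Step 1: cross terms: (-33*-34 - -8*-23)=938, (-8*24 - 11*-34)=182, (11*22 - -38*24)=1154, (-38*-23 - -33*22)=1600; twice the area = |3874| = 3874; area = 1937; answer 1937
Step 2: W1 = 1937; threaded value p + q = 1938; c = 9; remainder = value at the root: 2*(9)^2 + 7*(9)^1 + 5 = (162) + (63) + (5) = 230; answer 230
Step 3: W2 = 230; r = 34; cross terms: (-26*8 - 39*34)=-1534, (39*18 - -11*8)=790, (-11*34 - -26*18)=94; twice the area = |-650| = 650; area = 325; answer 325

325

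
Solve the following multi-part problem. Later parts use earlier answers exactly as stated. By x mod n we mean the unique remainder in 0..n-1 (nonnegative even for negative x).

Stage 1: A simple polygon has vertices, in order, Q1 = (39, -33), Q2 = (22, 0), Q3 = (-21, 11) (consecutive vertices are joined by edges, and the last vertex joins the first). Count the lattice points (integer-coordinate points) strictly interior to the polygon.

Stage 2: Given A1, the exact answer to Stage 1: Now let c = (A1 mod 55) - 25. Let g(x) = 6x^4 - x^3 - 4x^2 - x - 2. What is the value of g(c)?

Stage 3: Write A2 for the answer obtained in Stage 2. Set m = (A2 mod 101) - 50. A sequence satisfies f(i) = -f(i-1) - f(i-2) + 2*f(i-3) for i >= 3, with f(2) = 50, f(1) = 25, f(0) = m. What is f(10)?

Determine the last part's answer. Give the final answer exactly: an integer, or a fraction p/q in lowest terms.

Stage 1: cross terms: (39*0 - 22*-33)=726, (22*11 - -21*0)=242, (-21*-33 - 39*11)=264; twice the area = |1232| = 1232; area = 616; boundary points = 1 + 1 + 4 = 6; strictly interior points = area - boundary/2 + 1 = 614; answer 614
Stage 2: A1 = 614; c = -16; 6*(-16)^4 - 1*(-16)^3 - 4*(-16)^2 - 1*(-16)^1 - 2 = (393216) + (4096) + (-1024) + (16) + (-2) = 396302; answer 396302
Stage 3: A2 = 396302; m = 29; f(3) = -1*(50) - 1*(25) + 2*(29) = -17; iterating: f(3)=-17, f(4)=17, f(5)=100, f(6)=-151, f(7)=85, f(8)=266, f(9)=-653, f(10)=557; answer 557

557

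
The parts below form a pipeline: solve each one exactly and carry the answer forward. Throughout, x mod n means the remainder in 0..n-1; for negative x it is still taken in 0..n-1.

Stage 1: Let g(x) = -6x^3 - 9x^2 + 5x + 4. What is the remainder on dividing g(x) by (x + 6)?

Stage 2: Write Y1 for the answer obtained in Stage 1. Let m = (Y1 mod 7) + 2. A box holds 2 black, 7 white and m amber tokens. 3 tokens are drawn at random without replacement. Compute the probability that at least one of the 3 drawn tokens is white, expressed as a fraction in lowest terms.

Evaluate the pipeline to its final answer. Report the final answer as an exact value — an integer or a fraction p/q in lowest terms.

21/22

Stage 1: remainder = value at the root: -6*(-6)^3 - 9*(-6)^2 + 5*(-6)^1 + 4 = (1296) + (-324) + (-30) + (4) = 946; answer 946
Stage 2: Y1 = 946; m = 3; total draws C(12,3) = 220; complement C(5,3) = 10; favorable 220 - 10 = 210; P = 21/22; answer 21/22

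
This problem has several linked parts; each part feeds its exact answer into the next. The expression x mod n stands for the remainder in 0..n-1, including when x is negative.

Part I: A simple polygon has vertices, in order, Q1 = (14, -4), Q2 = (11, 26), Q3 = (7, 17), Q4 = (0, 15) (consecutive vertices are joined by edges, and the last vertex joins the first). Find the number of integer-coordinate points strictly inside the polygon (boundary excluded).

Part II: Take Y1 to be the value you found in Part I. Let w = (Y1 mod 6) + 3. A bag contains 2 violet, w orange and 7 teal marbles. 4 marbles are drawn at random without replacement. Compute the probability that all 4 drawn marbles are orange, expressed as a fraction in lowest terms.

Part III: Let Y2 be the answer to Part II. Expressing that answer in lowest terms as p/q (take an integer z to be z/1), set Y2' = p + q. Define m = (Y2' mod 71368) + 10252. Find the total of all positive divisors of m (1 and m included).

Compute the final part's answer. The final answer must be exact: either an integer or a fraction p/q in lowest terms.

18228

Part I: cross terms: (14*26 - 11*-4)=408, (11*17 - 7*26)=5, (7*15 - 0*17)=105, (0*-4 - 14*15)=-210; twice the area = |308| = 308; area = 154; boundary points = 3 + 1 + 1 + 1 = 6; strictly interior points = area - boundary/2 + 1 = 152; answer 152
Part II: Y1 = 152; w = 5; total draws C(14,4) = 1001; favorable C(5,4) = 5; P = 5/1001; answer 5/1001
Part III: Y2 = 5/1001; threaded value p + q = 1006; m = 11258; 11258 = 2 * 13 * 433; sigma = (1 + 2) * (1 + 13) * (1 + 433) = 3 * 14 * 434 = 18228; answer 18228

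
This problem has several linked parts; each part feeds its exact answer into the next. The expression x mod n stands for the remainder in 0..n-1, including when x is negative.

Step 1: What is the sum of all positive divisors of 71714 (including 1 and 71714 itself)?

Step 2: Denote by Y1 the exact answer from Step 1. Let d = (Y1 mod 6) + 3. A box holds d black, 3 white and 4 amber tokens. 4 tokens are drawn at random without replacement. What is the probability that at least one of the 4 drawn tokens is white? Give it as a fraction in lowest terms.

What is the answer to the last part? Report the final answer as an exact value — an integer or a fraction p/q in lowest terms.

Step 1: 71714 = 2 * 23 * 1559; sigma = (1 + 2) * (1 + 23) * (1 + 1559) = 3 * 24 * 1560 = 112320; answer 112320
Step 2: Y1 = 112320; d = 3; total draws C(10,4) = 210; complement C(7,4) = 35; favorable 210 - 35 = 175; P = 5/6; answer 5/6

5/6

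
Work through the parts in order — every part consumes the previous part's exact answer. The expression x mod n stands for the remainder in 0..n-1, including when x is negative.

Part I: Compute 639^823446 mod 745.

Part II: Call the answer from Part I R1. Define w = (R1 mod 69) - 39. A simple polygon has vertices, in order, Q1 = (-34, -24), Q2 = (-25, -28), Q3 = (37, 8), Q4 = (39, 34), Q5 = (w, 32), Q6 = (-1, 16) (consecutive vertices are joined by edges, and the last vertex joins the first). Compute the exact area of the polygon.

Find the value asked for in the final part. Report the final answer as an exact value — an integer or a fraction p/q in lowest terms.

2252

Part I: squarings mod 745: 639^1=639, 639^2=61, 639^4=741, 639^8=16, 639^16=256, 639^32=721, 639^64=576, 639^128=251, 639^256=421, 639^512=676, 639^1024=291, 639^2048=496, 639^4096=166, 639^8192=736, 639^16384=81, 639^32768=601, 639^65536=621, 639^131072=476, 639^262144=96, 639^524288=276; 639^823446 = 639^2 * 639^4 * 639^16 * 639^128 * 639^4096 * 639^32768 * 639^262144 * 639^524288 = 631 (mod 745); answer 631
Part II: R1 = 631; w = -29; cross terms: (-34*-28 - -25*-24)=352, (-25*8 - 37*-28)=836, (37*34 - 39*8)=946, (39*32 - -29*34)=2234, (-29*16 - -1*32)=-432, (-1*-24 - -34*16)=568; twice the area = |4504| = 4504; area = 2252; answer 2252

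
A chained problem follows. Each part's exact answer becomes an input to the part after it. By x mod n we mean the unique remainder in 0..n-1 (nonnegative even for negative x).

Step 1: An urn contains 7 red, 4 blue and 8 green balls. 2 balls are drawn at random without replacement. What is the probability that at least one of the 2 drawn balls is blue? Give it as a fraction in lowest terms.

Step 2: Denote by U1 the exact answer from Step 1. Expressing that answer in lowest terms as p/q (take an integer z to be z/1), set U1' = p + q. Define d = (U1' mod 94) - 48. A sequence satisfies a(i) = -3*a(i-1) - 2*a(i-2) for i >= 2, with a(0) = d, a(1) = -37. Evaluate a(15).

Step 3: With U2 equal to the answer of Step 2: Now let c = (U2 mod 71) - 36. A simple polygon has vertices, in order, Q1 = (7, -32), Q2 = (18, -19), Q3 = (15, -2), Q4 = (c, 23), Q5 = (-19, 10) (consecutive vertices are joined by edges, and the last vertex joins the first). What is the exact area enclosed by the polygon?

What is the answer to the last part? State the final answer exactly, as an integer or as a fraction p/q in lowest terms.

Step 1: total draws C(19,2) = 171; complement C(15,2) = 105; favorable 171 - 105 = 66; P = 22/57; answer 22/57
Step 2: U1 = 22/57; threaded value p + q = 79; d = 31; a(2) = -3*(-37) - 2*(31) = 49; iterating: a(2)=49, a(3)=-73, a(4)=121, a(5)=-217, a(6)=409, a(7)=-793, a(8)=1561, a(9)=-3097, a(10)=6169, a(11)=-12313, a(12)=24601, a(13)=-49177, a(14)=98329, a(15)=-196633; answer -196633
Step 3: U2 = -196633; c = 1; cross terms: (7*-19 - 18*-32)=443, (18*-2 - 15*-19)=249, (15*23 - 1*-2)=347, (1*10 - -19*23)=447, (-19*-32 - 7*10)=538; twice the area = |2024| = 2024; area = 1012; answer 1012

1012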